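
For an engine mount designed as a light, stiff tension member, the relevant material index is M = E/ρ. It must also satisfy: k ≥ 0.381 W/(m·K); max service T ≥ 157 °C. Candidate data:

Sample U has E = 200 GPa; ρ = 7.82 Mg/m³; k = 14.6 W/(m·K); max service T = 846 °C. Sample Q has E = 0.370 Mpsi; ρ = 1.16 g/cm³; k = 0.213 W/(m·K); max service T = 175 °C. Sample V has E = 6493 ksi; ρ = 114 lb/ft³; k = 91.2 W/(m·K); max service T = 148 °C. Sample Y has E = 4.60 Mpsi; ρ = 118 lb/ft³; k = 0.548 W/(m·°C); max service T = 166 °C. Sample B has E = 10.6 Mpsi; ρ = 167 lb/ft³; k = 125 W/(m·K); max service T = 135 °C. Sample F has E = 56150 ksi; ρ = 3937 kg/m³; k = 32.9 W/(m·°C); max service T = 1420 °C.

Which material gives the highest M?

sample F

Screen on constraints: k ≥ 0.381 W/(m·K); max service T ≥ 157 °C. Survivors: sample U, sample Y, sample F.
In SI units:
  sample U: E = 200.0 GPa, ρ = 7820 kg/m³
  sample Y: E = 31.72 GPa, ρ = 1890 kg/m³
  sample F: E = 387.1 GPa, ρ = 3937 kg/m³
  sample F: M = 98.3 MN·m/kg
  sample U: M = 25.6 MN·m/kg
  sample Y: M = 16.8 MN·m/kg
Highest index: sample F.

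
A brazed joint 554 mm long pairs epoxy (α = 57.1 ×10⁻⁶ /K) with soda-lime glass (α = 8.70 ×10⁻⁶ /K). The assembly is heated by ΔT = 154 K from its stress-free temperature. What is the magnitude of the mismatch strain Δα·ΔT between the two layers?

7.45×10⁻³

Δα = |57.1 − 8.70|×10⁻⁶/K = 48.4×10⁻⁶/K.
Mismatch strain = Δα·ΔT = 48.4×10⁻⁶ × 154.0 = 7.45×10⁻³.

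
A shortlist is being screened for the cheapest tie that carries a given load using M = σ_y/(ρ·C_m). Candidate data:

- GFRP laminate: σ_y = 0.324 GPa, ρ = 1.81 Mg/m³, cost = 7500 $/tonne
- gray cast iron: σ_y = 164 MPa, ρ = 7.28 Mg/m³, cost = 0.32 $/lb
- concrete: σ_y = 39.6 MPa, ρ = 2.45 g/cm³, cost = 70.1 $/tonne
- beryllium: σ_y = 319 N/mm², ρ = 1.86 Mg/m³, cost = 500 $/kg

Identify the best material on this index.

Putting every candidate on a common basis:
  GFRP laminate: σ_y = 324.0 MPa, ρ = 1810 kg/m³, cost = 7.500 $/kg
  gray cast iron: σ_y = 164.0 MPa, ρ = 7280 kg/m³, cost = 0.7055 $/kg
  concrete: σ_y = 39.60 MPa, ρ = 2450 kg/m³, cost = 0.07010 $/kg
  beryllium: σ_y = 319.0 MPa, ρ = 1860 kg/m³, cost = 500.0 $/kg
  concrete: M = 231 kN·m per $
  gray cast iron: M = 31.9 kN·m per $
  GFRP laminate: M = 23.9 kN·m per $
  beryllium: M = 0.343 kN·m per $
Highest index: concrete.

concrete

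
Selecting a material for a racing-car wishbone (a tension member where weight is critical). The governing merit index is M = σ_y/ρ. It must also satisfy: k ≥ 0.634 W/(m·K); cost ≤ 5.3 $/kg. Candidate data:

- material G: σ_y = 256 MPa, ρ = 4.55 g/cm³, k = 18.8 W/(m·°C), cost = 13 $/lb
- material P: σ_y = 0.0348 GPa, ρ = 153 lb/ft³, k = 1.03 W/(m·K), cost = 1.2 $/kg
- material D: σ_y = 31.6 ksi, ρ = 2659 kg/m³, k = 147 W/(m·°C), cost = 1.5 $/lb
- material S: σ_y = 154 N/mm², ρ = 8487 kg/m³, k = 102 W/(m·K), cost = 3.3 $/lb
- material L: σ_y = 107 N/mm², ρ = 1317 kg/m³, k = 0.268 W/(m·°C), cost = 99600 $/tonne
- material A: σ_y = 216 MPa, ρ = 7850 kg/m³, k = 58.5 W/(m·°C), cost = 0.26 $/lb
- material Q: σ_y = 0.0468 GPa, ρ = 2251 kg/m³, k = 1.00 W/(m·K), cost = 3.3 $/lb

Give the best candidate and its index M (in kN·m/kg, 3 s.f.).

Screen on constraints: k ≥ 0.634 W/(m·K); cost ≤ 5.3 $/kg. Survivors: material P, material D, material A.
Putting every candidate on a common basis:
  material P: σ_y = 34.80 MPa, ρ = 2451 kg/m³
  material D: σ_y = 217.9 MPa, ρ = 2659 kg/m³
  material A: σ_y = 216.0 MPa, ρ = 7850 kg/m³
  material D: M = 81.9 kN·m/kg
  material A: M = 27.5 kN·m/kg
  material P: M = 14.2 kN·m/kg
Material D has the largest M.

material D, M = 81.9 kN·m/kg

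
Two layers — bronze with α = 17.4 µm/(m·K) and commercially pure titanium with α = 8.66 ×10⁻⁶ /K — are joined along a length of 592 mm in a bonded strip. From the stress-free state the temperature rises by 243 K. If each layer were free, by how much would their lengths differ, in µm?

1260 µm

Δα = |17.4 − 8.66|×10⁻⁶/K = 8.74×10⁻⁶/K.
ΔL_mismatch = Δα·L·ΔT = 8.74×10⁻⁶ × 592.0 mm × 243.0 K = 1260 µm.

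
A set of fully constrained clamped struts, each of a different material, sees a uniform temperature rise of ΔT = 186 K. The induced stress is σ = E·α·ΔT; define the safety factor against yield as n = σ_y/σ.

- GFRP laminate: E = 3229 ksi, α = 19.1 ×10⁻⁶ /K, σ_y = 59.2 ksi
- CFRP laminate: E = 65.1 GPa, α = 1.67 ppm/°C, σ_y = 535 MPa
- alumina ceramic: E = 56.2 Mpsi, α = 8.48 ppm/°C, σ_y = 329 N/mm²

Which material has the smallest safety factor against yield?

alumina ceramic

With everything in SI (GPa, ×10⁻⁶/K, MPa):
  GFRP laminate: E = 22.26, α = 19.1, σ_y = 408.2 → σ = 79.1 MPa, n = 5.16
  CFRP laminate: E = 65.10, α = 1.67, σ_y = 535.0 → σ = 20.2 MPa, n = 26.5
  alumina ceramic: E = 387.5, α = 8.48, σ_y = 329.0 → σ = 611 MPa, n = 0.538
The minimum is alumina ceramic at n = 0.538.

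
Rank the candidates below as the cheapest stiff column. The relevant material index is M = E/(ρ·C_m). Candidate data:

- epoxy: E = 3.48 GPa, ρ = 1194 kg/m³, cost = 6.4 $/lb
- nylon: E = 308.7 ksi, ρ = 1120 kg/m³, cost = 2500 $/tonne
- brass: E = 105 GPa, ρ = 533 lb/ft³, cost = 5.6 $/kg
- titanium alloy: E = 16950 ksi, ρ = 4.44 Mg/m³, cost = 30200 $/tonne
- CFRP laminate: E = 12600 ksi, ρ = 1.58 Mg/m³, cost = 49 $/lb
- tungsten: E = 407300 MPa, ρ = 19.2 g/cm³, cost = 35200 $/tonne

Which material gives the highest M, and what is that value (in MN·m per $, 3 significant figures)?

brass, M = 2.20 MN·m per $

In SI units:
  epoxy: E = 3.480 GPa, ρ = 1194 kg/m³, cost = 14.11 $/kg
  nylon: E = 2.128 GPa, ρ = 1120 kg/m³, cost = 2.500 $/kg
  brass: E = 105.0 GPa, ρ = 8538 kg/m³, cost = 5.600 $/kg
  titanium alloy: E = 116.9 GPa, ρ = 4440 kg/m³, cost = 30.20 $/kg
  CFRP laminate: E = 86.87 GPa, ρ = 1580 kg/m³, cost = 108.0 $/kg
  tungsten: E = 407.3 GPa, ρ = 19200 kg/m³, cost = 35.20 $/kg
  brass: M = 2.20 MN·m per $
  titanium alloy: M = 0.872 MN·m per $
  nylon: M = 0.760 MN·m per $
  tungsten: M = 0.603 MN·m per $
  CFRP laminate: M = 0.509 MN·m per $
  epoxy: M = 0.207 MN·m per $
Brass has the largest M.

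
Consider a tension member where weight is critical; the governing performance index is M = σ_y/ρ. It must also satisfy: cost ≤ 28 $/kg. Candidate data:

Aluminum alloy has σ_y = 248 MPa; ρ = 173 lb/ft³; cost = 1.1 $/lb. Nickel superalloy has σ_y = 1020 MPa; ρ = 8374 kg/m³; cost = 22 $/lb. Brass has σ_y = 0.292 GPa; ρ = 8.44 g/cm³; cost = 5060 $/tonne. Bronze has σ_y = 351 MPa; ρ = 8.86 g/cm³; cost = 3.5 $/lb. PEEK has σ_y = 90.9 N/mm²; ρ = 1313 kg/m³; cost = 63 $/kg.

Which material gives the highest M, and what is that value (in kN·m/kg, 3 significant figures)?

aluminum alloy, M = 89.5 kN·m/kg

Screen on constraints: cost ≤ 28 $/kg. Survivors: aluminum alloy, brass, bronze.
After converting to SI:
  aluminum alloy: σ_y = 248.0 MPa, ρ = 2771 kg/m³
  brass: σ_y = 292.0 MPa, ρ = 8440 kg/m³
  bronze: σ_y = 351.0 MPa, ρ = 8860 kg/m³
  aluminum alloy: M = 89.5 kN·m/kg
  bronze: M = 39.6 kN·m/kg
  brass: M = 34.6 kN·m/kg
Aluminum alloy ranks first.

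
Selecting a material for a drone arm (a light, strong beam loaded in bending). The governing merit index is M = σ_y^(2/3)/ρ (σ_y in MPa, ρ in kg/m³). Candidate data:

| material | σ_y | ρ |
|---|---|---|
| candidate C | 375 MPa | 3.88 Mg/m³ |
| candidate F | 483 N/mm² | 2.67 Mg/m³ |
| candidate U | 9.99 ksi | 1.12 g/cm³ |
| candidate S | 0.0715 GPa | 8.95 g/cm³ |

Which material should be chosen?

candidate F

Normalizing units and computing the index:
  candidate C: σ_y = 375.0 MPa, ρ = 3880 kg/m³
  candidate F: σ_y = 483.0 MPa, ρ = 2670 kg/m³
  candidate U: σ_y = 68.88 MPa, ρ = 1120 kg/m³
  candidate S: σ_y = 71.50 MPa, ρ = 8950 kg/m³
  candidate F: M = 23.1×10⁻³
  candidate U: M = 15.0×10⁻³
  candidate C: M = 13.4×10⁻³
  candidate S: M = 1.92×10⁻³
Candidate F has the largest M.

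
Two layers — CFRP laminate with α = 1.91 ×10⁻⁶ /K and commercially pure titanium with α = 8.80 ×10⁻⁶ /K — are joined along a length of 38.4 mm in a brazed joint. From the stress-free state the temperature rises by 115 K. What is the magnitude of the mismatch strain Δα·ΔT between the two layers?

Δα = |1.91 − 8.80|×10⁻⁶/K = 6.89×10⁻⁶/K.
Mismatch strain = Δα·ΔT = 6.89×10⁻⁶ × 115.0 = 7.92×10⁻⁴.

7.92×10⁻⁴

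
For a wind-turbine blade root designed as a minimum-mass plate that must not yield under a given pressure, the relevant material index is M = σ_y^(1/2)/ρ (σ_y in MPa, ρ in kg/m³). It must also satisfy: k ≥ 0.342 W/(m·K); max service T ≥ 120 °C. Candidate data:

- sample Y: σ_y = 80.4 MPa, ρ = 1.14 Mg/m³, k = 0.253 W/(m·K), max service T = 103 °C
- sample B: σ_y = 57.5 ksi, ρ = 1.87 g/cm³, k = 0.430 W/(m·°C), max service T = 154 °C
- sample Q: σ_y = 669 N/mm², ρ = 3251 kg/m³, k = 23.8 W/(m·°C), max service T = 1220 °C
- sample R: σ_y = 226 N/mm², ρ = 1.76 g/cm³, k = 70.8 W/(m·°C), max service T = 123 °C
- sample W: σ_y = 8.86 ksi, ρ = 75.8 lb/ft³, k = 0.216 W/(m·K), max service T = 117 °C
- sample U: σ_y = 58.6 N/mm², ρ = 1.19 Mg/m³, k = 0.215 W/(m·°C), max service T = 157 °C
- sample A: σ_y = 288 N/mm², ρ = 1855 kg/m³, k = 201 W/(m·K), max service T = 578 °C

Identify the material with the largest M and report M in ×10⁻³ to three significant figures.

sample B, M = 10.6×10⁻³

Screen on constraints: k ≥ 0.342 W/(m·K); max service T ≥ 120 °C. Survivors: sample B, sample Q, sample R, sample A.
Convert each candidate to consistent units, then evaluate M:
  sample B: σ_y = 396.4 MPa, ρ = 1870 kg/m³
  sample Q: σ_y = 669.0 MPa, ρ = 3251 kg/m³
  sample R: σ_y = 226.0 MPa, ρ = 1760 kg/m³
  sample A: σ_y = 288.0 MPa, ρ = 1855 kg/m³
  sample B: M = 10.6×10⁻³
  sample A: M = 9.15×10⁻³
  sample R: M = 8.54×10⁻³
  sample Q: M = 7.96×10⁻³
Sample B has the largest M.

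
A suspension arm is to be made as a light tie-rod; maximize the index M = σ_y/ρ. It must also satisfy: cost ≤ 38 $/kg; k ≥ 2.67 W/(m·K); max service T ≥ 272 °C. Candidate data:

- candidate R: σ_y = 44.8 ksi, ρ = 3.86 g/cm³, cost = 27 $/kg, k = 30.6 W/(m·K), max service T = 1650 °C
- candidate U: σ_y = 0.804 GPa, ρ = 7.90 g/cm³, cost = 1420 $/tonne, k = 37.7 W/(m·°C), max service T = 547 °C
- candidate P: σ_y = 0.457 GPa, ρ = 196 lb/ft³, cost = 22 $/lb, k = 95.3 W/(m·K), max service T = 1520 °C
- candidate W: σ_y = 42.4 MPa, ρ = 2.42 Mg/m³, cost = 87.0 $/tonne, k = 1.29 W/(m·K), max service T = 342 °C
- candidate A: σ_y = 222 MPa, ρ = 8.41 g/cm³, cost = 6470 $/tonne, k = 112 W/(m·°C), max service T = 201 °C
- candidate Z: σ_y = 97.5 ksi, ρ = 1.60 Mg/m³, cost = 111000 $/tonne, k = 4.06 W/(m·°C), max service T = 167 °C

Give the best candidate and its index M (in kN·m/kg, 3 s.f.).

candidate U, M = 102 kN·m/kg

Screen on constraints: cost ≤ 38 $/kg; k ≥ 2.67 W/(m·K); max service T ≥ 272 °C. Survivors: candidate R, candidate U.
After converting to SI:
  candidate R: σ_y = 308.9 MPa, ρ = 3860 kg/m³
  candidate U: σ_y = 804.0 MPa, ρ = 7900 kg/m³
  candidate U: M = 102 kN·m/kg
  candidate R: M = 80.0 kN·m/kg
Candidate U has the largest M.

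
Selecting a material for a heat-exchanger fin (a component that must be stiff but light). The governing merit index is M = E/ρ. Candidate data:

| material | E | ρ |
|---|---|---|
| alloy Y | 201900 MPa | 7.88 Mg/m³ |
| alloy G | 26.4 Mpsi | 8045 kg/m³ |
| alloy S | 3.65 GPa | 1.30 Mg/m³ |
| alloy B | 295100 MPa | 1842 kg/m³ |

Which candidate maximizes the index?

Putting every candidate on a common basis:
  alloy Y: E = 201.9 GPa, ρ = 7880 kg/m³
  alloy G: E = 182.0 GPa, ρ = 8045 kg/m³
  alloy S: E = 3.650 GPa, ρ = 1300 kg/m³
  alloy B: E = 295.1 GPa, ρ = 1842 kg/m³
  alloy B: M = 160 MN·m/kg
  alloy Y: M = 25.6 MN·m/kg
  alloy G: M = 22.6 MN·m/kg
  alloy S: M = 2.81 MN·m/kg
The maximum is for alloy B.

alloy B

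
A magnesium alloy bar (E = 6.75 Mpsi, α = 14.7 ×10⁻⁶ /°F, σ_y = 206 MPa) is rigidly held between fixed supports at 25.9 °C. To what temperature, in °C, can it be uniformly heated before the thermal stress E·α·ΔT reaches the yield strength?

193 °C

E = 6.75 Mpsi = 46.54 GPa.
α = 14.7×10⁻⁶/°F × 9/5 = 26.5×10⁻⁶/K.
E·α·ΔT = 206.0 MPa ⇒ ΔT = 206.0 / (46.54×10³ × 26.5×10⁻⁶) = 167.3 K.
T = 25.9 + 167.3 = 193.2 °C.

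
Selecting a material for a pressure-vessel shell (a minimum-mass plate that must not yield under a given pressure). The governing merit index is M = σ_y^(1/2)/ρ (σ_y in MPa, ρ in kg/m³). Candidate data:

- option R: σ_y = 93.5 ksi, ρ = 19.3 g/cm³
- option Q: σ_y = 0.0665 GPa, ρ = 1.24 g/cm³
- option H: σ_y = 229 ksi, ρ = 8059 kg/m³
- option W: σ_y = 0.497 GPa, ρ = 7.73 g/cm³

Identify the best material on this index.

In SI units:
  option R: σ_y = 644.7 MPa, ρ = 19300 kg/m³
  option Q: σ_y = 66.50 MPa, ρ = 1240 kg/m³
  option H: σ_y = 1579 MPa, ρ = 8059 kg/m³
  option W: σ_y = 497.0 MPa, ρ = 7730 kg/m³
  option Q: M = 6.58×10⁻³
  option H: M = 4.93×10⁻³
  option W: M = 2.88×10⁻³
  option R: M = 1.32×10⁻³
Option Q ranks first.

option Q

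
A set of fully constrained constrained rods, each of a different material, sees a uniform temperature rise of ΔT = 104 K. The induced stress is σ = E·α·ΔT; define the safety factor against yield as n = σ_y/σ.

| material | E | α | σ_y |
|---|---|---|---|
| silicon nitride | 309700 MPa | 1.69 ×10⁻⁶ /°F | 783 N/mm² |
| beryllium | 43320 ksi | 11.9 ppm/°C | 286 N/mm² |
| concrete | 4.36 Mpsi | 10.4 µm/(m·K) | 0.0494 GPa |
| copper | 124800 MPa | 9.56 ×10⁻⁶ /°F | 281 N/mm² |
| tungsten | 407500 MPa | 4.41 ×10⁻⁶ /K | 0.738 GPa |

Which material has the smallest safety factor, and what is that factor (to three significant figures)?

With everything in SI (GPa, ×10⁻⁶/K, MPa):
  silicon nitride: E = 309.7, α = 3.04, σ_y = 783.0 → σ = 98.0 MPa, n = 7.99
  beryllium: E = 298.7, α = 11.9, σ_y = 286.0 → σ = 370 MPa, n = 0.774
  concrete: E = 30.06, α = 10.4, σ_y = 49.40 → σ = 32.5 MPa, n = 1.52
  copper: E = 124.8, α = 17.2, σ_y = 281.0 → σ = 223 MPa, n = 1.26
  tungsten: E = 407.5, α = 4.41, σ_y = 738.0 → σ = 187 MPa, n = 3.95
Beryllium has the lowest safety factor, n = 0.774.

beryllium, n = 0.774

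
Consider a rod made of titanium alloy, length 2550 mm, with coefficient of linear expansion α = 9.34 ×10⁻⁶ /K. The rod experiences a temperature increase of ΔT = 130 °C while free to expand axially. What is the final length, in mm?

ΔL = α·L₀·ΔT = 9.34×10⁻⁶ × 2550 mm × 130.0 K = 3.10 mm.
L = L₀ + ΔL = 2550 + 3.10 = 2553.1 mm.

2553.1 mm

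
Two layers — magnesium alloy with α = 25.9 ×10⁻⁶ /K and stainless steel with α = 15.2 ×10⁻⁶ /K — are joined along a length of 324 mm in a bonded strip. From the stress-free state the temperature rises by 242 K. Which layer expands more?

magnesium alloy

α(magnesium alloy) = 25.9×10⁻⁶/K vs α(stainless steel) = 15.2×10⁻⁶/K.
Higher α expands more for the same ΔT: magnesium alloy.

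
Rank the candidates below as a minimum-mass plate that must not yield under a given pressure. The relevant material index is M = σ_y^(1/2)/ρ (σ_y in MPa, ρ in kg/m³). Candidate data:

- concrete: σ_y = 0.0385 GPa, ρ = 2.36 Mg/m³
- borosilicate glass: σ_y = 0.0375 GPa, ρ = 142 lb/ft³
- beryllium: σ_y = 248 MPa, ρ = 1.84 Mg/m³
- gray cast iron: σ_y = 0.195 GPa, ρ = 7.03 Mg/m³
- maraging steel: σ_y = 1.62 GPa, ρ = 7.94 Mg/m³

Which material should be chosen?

Normalizing units and computing the index:
  concrete: σ_y = 38.50 MPa, ρ = 2360 kg/m³
  borosilicate glass: σ_y = 37.50 MPa, ρ = 2275 kg/m³
  beryllium: σ_y = 248.0 MPa, ρ = 1840 kg/m³
  gray cast iron: σ_y = 195.0 MPa, ρ = 7030 kg/m³
  maraging steel: σ_y = 1620 MPa, ρ = 7940 kg/m³
  beryllium: M = 8.56×10⁻³
  maraging steel: M = 5.07×10⁻³
  borosilicate glass: M = 2.69×10⁻³
  concrete: M = 2.63×10⁻³
  gray cast iron: M = 1.99×10⁻³
Highest index: beryllium.

beryllium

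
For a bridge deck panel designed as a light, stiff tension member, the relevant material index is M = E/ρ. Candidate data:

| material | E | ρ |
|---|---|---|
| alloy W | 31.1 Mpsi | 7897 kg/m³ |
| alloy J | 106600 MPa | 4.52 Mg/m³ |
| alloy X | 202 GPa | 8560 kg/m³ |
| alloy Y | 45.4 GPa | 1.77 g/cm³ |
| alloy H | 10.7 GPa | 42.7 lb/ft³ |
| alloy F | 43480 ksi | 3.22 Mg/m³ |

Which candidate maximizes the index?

Putting every candidate on a common basis:
  alloy W: E = 214.4 GPa, ρ = 7897 kg/m³
  alloy J: E = 106.6 GPa, ρ = 4520 kg/m³
  alloy X: E = 202.0 GPa, ρ = 8560 kg/m³
  alloy Y: E = 45.40 GPa, ρ = 1770 kg/m³
  alloy H: E = 10.70 GPa, ρ = 684.0 kg/m³
  alloy F: E = 299.8 GPa, ρ = 3220 kg/m³
  alloy F: M = 93.1 MN·m/kg
  alloy W: M = 27.2 MN·m/kg
  alloy Y: M = 25.6 MN·m/kg
  alloy X: M = 23.6 MN·m/kg
  alloy J: M = 23.6 MN·m/kg
  alloy H: M = 15.6 MN·m/kg
Highest index: alloy F.

alloy F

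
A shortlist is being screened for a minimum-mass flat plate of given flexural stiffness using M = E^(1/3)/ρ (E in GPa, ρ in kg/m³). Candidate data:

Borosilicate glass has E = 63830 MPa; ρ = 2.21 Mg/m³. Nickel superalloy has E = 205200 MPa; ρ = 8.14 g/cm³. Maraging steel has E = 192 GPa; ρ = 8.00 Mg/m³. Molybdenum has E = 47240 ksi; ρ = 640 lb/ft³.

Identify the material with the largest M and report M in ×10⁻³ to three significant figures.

borosilicate glass, M = 1.81×10⁻³

Convert each candidate to consistent units, then evaluate M:
  borosilicate glass: E = 63.83 GPa, ρ = 2210 kg/m³
  nickel superalloy: E = 205.2 GPa, ρ = 8140 kg/m³
  maraging steel: E = 192.0 GPa, ρ = 8000 kg/m³
  molybdenum: E = 325.7 GPa, ρ = 10250 kg/m³
  borosilicate glass: M = 1.81×10⁻³
  nickel superalloy: M = 0.725×10⁻³
  maraging steel: M = 0.721×10⁻³
  molybdenum: M = 0.671×10⁻³
The maximum is for borosilicate glass.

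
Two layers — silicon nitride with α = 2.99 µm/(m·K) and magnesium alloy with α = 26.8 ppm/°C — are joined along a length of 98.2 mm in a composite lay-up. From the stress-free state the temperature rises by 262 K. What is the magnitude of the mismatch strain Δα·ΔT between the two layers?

Δα = |2.99 − 26.8|×10⁻⁶/K = 23.8×10⁻⁶/K.
Mismatch strain = Δα·ΔT = 23.8×10⁻⁶ × 262.0 = 6.24×10⁻³.

6.24×10⁻³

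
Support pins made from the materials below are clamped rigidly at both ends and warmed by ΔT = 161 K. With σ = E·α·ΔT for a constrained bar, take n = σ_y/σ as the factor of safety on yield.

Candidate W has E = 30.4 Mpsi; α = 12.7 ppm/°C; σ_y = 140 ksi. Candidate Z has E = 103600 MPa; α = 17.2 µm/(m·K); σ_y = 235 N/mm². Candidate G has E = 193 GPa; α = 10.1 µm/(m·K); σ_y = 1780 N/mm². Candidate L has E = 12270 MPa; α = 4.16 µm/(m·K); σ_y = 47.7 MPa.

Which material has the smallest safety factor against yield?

Per material, after unit conversion:
  candidate W: E = 209.6, α = 12.7, σ_y = 965.3 → σ = 429 MPa, n = 2.25
  candidate Z: E = 103.6, α = 17.2, σ_y = 235.0 → σ = 287 MPa, n = 0.819
  candidate G: E = 193.0, α = 10.1, σ_y = 1780 → σ = 314 MPa, n = 5.67
  candidate L: E = 12.27, α = 4.16, σ_y = 47.70 → σ = 8.22 MPa, n = 5.80
Smallest n: candidate Z with n = 0.819.

candidate Z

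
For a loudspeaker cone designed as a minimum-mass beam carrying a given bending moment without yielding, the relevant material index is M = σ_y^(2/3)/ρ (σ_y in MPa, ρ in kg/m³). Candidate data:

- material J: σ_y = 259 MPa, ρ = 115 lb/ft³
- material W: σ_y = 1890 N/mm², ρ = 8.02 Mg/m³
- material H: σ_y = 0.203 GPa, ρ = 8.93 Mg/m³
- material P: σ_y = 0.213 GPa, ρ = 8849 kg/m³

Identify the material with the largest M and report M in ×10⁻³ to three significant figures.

In SI units:
  material J: σ_y = 259.0 MPa, ρ = 1842 kg/m³
  material W: σ_y = 1890 MPa, ρ = 8020 kg/m³
  material H: σ_y = 203.0 MPa, ρ = 8930 kg/m³
  material P: σ_y = 213.0 MPa, ρ = 8849 kg/m³
  material J: M = 22.1×10⁻³
  material W: M = 19.1×10⁻³
  material P: M = 4.03×10⁻³
  material H: M = 3.87×10⁻³
The maximum is for material J.

material J, M = 22.1×10⁻³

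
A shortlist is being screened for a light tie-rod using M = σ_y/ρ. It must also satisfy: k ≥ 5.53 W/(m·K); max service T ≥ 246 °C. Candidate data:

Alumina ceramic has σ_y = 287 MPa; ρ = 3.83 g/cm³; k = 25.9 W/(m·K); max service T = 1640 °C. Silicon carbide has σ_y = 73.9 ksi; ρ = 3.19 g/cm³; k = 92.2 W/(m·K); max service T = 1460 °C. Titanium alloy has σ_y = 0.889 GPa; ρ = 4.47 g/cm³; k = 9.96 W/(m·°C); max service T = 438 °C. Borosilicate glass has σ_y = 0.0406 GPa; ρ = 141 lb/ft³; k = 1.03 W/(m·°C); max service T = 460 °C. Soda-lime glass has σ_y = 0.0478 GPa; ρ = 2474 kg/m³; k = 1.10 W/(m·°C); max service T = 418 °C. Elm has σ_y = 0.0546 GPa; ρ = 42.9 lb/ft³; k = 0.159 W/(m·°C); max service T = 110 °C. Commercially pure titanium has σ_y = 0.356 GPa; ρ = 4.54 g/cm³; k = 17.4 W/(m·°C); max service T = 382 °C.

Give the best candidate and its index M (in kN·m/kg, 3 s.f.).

Screen on constraints: k ≥ 5.53 W/(m·K); max service T ≥ 246 °C. Survivors: alumina ceramic, silicon carbide, titanium alloy, commercially pure titanium.
Convert each candidate to consistent units, then evaluate M:
  alumina ceramic: σ_y = 287.0 MPa, ρ = 3830 kg/m³
  silicon carbide: σ_y = 509.5 MPa, ρ = 3190 kg/m³
  titanium alloy: σ_y = 889.0 MPa, ρ = 4470 kg/m³
  commercially pure titanium: σ_y = 356.0 MPa, ρ = 4540 kg/m³
  titanium alloy: M = 199 kN·m/kg
  silicon carbide: M = 160 kN·m/kg
  commercially pure titanium: M = 78.4 kN·m/kg
  alumina ceramic: M = 74.9 kN·m/kg
Highest index: titanium alloy.

titanium alloy, M = 199 kN·m/kg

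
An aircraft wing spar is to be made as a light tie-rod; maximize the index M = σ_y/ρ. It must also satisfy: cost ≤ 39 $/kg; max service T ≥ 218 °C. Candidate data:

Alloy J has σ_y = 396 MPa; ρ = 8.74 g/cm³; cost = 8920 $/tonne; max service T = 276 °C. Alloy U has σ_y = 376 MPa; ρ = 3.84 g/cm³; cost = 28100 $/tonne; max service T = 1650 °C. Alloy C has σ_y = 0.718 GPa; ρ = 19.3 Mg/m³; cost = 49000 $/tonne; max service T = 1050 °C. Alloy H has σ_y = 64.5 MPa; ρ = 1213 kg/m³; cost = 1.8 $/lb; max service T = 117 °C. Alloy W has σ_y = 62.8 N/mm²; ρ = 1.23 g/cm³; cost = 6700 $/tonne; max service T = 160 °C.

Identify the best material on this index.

Screen on constraints: cost ≤ 39 $/kg; max service T ≥ 218 °C. Survivors: alloy J, alloy U.
Normalizing units and computing the index:
  alloy J: σ_y = 396.0 MPa, ρ = 8740 kg/m³
  alloy U: σ_y = 376.0 MPa, ρ = 3840 kg/m³
  alloy U: M = 97.9 kN·m/kg
  alloy J: M = 45.3 kN·m/kg
Alloy U has the largest M.

alloy U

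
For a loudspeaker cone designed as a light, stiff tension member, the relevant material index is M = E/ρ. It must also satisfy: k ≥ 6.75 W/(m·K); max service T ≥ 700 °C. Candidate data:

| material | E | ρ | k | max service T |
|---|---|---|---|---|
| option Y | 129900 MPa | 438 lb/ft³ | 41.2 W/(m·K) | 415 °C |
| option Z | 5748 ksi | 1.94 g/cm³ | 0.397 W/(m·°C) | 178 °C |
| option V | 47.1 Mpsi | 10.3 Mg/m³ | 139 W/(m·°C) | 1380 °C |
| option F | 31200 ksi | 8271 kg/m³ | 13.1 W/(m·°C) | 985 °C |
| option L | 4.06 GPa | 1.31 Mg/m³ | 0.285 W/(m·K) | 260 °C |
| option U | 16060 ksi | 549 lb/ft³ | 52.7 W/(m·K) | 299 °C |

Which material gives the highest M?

option V

Screen on constraints: k ≥ 6.75 W/(m·K); max service T ≥ 700 °C. Survivors: option V, option F.
Putting every candidate on a common basis:
  option V: E = 324.7 GPa, ρ = 10300 kg/m³
  option F: E = 215.1 GPa, ρ = 8271 kg/m³
  option V: M = 31.5 MN·m/kg
  option F: M = 26.0 MN·m/kg
Highest index: option V.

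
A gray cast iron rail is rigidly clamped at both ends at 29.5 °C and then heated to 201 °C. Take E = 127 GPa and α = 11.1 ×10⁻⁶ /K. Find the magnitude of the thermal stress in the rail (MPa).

242 MPa

ΔT = 171.5 K. Constrained thermal stress σ = E·α·ΔT = 127.0×10³ MPa × 11.1×10⁻⁶ × 171.5 = 242 MPa (compressive).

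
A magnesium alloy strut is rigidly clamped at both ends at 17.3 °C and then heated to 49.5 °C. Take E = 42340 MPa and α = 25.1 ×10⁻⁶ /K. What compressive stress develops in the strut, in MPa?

E = 42340 MPa = 42.34 GPa.
ΔT = 32.20 K. Constrained thermal stress σ = E·α·ΔT = 42.34×10³ MPa × 25.1×10⁻⁶ × 32.20 = 34.2 MPa (compressive).

34.2 MPa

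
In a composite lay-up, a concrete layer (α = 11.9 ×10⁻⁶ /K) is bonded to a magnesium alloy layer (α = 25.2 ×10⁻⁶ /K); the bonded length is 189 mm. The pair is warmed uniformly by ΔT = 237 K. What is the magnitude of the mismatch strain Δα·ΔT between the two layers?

3.15×10⁻³

Δα = |11.9 − 25.2|×10⁻⁶/K = 13.3×10⁻⁶/K.
Mismatch strain = Δα·ΔT = 13.3×10⁻⁶ × 237.0 = 3.15×10⁻³.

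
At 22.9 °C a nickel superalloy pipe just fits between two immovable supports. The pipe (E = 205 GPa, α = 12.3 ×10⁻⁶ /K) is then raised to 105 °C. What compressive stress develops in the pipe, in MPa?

207 MPa

ΔT = 82.10 K. Constrained thermal stress σ = E·α·ΔT = 205.0×10³ MPa × 12.3×10⁻⁶ × 82.10 = 207 MPa (compressive).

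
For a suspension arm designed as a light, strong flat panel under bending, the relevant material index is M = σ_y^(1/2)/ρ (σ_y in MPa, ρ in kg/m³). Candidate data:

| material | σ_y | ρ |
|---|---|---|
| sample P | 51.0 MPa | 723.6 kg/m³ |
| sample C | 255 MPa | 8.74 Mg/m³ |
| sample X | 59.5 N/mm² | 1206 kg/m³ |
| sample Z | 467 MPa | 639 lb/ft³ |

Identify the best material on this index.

sample P

Putting every candidate on a common basis:
  sample P: σ_y = 51.00 MPa, ρ = 723.6 kg/m³
  sample C: σ_y = 255.0 MPa, ρ = 8740 kg/m³
  sample X: σ_y = 59.50 MPa, ρ = 1206 kg/m³
  sample Z: σ_y = 467.0 MPa, ρ = 10240 kg/m³
  sample P: M = 9.87×10⁻³
  sample X: M = 6.40×10⁻³
  sample Z: M = 2.11×10⁻³
  sample C: M = 1.83×10⁻³
Sample P has the largest M.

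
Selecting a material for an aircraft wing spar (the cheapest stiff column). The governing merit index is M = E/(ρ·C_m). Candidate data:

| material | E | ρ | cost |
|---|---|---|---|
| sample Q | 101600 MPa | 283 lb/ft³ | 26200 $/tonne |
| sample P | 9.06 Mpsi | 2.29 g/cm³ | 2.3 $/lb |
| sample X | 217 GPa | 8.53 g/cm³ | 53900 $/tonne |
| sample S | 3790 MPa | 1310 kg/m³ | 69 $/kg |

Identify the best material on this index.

In SI units:
  sample Q: E = 101.6 GPa, ρ = 4533 kg/m³, cost = 26.20 $/kg
  sample P: E = 62.47 GPa, ρ = 2290 kg/m³, cost = 5.071 $/kg
  sample X: E = 217.0 GPa, ρ = 8530 kg/m³, cost = 53.90 $/kg
  sample S: E = 3.790 GPa, ρ = 1310 kg/m³, cost = 69.00 $/kg
  sample P: M = 5.38 MN·m per $
  sample Q: M = 0.855 MN·m per $
  sample X: M = 0.472 MN·m per $
  sample S: M = 0.0419 MN·m per $
Sample P ranks first.

sample P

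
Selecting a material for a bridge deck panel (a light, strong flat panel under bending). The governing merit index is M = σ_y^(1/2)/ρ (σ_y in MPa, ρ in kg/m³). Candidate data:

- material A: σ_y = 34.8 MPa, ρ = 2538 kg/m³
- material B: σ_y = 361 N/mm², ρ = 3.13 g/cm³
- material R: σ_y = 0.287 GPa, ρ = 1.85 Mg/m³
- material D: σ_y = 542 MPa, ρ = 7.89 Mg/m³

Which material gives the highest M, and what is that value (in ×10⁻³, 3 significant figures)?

In SI units:
  material A: σ_y = 34.80 MPa, ρ = 2538 kg/m³
  material B: σ_y = 361.0 MPa, ρ = 3130 kg/m³
  material R: σ_y = 287.0 MPa, ρ = 1850 kg/m³
  material D: σ_y = 542.0 MPa, ρ = 7890 kg/m³
  material R: M = 9.16×10⁻³
  material B: M = 6.07×10⁻³
  material D: M = 2.95×10⁻³
  material A: M = 2.32×10⁻³
Highest index: material R.

material R, M = 9.16×10⁻³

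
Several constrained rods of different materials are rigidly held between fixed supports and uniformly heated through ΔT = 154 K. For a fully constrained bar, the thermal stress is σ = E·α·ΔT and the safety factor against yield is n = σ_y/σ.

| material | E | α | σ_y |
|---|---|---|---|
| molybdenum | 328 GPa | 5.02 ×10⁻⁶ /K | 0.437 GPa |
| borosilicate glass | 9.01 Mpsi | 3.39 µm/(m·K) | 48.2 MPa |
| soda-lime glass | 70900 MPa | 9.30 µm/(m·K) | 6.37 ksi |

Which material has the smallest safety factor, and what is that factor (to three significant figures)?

With everything in SI (GPa, ×10⁻⁶/K, MPa):
  molybdenum: E = 328.0, α = 5.02, σ_y = 437.0 → σ = 254 MPa, n = 1.72
  borosilicate glass: E = 62.12, α = 3.39, σ_y = 48.20 → σ = 32.4 MPa, n = 1.49
  soda-lime glass: E = 70.90, α = 9.30, σ_y = 43.92 → σ = 102 MPa, n = 0.433
Smallest n: soda-lime glass with n = 0.433.

soda-lime glass, n = 0.433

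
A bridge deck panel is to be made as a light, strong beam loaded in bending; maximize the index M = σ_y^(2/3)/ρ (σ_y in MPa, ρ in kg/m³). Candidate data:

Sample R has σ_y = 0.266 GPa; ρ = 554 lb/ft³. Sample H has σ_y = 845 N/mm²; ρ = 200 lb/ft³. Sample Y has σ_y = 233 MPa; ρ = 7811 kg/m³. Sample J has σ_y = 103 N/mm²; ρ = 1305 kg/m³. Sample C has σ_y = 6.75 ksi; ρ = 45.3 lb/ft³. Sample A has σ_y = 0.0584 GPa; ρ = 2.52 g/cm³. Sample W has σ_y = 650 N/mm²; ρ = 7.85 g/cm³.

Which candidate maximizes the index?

Convert each candidate to consistent units, then evaluate M:
  sample R: σ_y = 266.0 MPa, ρ = 8874 kg/m³
  sample H: σ_y = 845.0 MPa, ρ = 3204 kg/m³
  sample Y: σ_y = 233.0 MPa, ρ = 7811 kg/m³
  sample J: σ_y = 103.0 MPa, ρ = 1305 kg/m³
  sample C: σ_y = 46.54 MPa, ρ = 725.6 kg/m³
  sample A: σ_y = 58.40 MPa, ρ = 2520 kg/m³
  sample W: σ_y = 650.0 MPa, ρ = 7850 kg/m³
  sample H: M = 27.9×10⁻³
  sample C: M = 17.8×10⁻³
  sample J: M = 16.8×10⁻³
  sample W: M = 9.56×10⁻³
  sample A: M = 5.97×10⁻³
  sample Y: M = 4.85×10⁻³
  sample R: M = 4.66×10⁻³
Highest index: sample H.

sample H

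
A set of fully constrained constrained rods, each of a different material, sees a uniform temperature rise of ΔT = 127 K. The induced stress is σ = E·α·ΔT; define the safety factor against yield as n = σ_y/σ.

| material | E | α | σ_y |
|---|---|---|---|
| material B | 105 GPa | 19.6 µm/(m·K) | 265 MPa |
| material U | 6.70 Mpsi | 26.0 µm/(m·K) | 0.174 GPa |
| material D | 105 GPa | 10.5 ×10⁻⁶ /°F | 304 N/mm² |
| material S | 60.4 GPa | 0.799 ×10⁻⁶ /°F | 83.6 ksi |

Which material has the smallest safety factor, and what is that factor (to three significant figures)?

In consistent units (E in GPa, α in ×10⁻⁶/K, σ_y in MPa):
  material B: E = 105.0, α = 19.6, σ_y = 265.0 → σ = 261 MPa, n = 1.01
  material U: E = 46.19, α = 26.0, σ_y = 174.0 → σ = 153 MPa, n = 1.14
  material D: E = 105.0, α = 18.9, σ_y = 304.0 → σ = 252 MPa, n = 1.21
  material S: E = 60.40, α = 1.44, σ_y = 576.4 → σ = 11.0 MPa, n = 52.2
Smallest n: material B with n = 1.01.

material B, n = 1.01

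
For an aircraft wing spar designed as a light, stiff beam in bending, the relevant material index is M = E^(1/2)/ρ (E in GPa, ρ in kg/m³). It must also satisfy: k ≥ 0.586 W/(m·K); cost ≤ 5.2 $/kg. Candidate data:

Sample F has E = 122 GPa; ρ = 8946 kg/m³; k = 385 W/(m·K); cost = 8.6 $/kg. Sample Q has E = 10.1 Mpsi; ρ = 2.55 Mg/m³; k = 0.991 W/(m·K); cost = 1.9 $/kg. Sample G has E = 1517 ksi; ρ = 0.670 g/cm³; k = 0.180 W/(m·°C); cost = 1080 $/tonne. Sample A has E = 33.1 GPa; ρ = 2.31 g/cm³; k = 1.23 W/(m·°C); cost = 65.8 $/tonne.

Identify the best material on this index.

Screen on constraints: k ≥ 0.586 W/(m·K); cost ≤ 5.2 $/kg. Survivors: sample Q, sample A.
Putting every candidate on a common basis:
  sample Q: E = 69.64 GPa, ρ = 2550 kg/m³
  sample A: E = 33.10 GPa, ρ = 2310 kg/m³
  sample Q: M = 3.27×10⁻³
  sample A: M = 2.49×10⁻³
The maximum is for sample Q.

sample Q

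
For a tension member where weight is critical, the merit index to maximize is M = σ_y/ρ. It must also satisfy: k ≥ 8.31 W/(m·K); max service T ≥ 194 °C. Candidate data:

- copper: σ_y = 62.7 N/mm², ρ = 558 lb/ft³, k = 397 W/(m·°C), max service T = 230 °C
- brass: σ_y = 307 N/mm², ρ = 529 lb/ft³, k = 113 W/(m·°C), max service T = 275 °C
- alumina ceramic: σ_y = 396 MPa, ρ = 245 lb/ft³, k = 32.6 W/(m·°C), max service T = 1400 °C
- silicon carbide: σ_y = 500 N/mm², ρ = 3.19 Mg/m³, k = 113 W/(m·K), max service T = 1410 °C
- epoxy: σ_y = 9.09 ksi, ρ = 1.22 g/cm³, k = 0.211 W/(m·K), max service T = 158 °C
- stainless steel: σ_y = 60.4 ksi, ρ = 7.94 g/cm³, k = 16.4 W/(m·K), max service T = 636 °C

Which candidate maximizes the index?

silicon carbide

Screen on constraints: k ≥ 8.31 W/(m·K); max service T ≥ 194 °C. Survivors: copper, brass, alumina ceramic, silicon carbide, stainless steel.
In SI units:
  copper: σ_y = 62.70 MPa, ρ = 8938 kg/m³
  brass: σ_y = 307.0 MPa, ρ = 8474 kg/m³
  alumina ceramic: σ_y = 396.0 MPa, ρ = 3925 kg/m³
  silicon carbide: σ_y = 500.0 MPa, ρ = 3190 kg/m³
  stainless steel: σ_y = 416.4 MPa, ρ = 7940 kg/m³
  silicon carbide: M = 157 kN·m/kg
  alumina ceramic: M = 101 kN·m/kg
  stainless steel: M = 52.4 kN·m/kg
  brass: M = 36.2 kN·m/kg
  copper: M = 7.01 kN·m/kg
Silicon carbide ranks first.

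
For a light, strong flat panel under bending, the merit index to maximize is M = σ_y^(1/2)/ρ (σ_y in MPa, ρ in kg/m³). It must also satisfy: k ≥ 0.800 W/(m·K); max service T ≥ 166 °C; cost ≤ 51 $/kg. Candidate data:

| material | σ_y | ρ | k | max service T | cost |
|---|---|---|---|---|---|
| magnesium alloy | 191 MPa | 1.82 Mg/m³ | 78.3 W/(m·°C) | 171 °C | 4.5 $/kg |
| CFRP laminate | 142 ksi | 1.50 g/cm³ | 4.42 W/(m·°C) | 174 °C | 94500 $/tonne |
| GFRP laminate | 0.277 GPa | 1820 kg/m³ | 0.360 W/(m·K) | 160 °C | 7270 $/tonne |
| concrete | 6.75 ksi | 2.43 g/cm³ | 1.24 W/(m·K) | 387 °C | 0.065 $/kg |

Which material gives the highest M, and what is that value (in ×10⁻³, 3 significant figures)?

Screen on constraints: k ≥ 0.800 W/(m·K); max service T ≥ 166 °C; cost ≤ 51 $/kg. Survivors: magnesium alloy, concrete.
Convert each candidate to consistent units, then evaluate M:
  magnesium alloy: σ_y = 191.0 MPa, ρ = 1820 kg/m³
  concrete: σ_y = 46.54 MPa, ρ = 2430 kg/m³
  magnesium alloy: M = 7.59×10⁻³
  concrete: M = 2.81×10⁻³
Magnesium alloy has the largest M.

magnesium alloy, M = 7.59×10⁻³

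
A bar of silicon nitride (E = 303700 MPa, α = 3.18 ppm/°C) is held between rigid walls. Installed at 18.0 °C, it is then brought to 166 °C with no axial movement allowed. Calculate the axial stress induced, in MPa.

143 MPa

E = 303700 MPa = 303.7 GPa.
ΔT = 148.0 K. Constrained thermal stress σ = E·α·ΔT = 303.7×10³ MPa × 3.18×10⁻⁶ × 148.0 = 143 MPa (compressive).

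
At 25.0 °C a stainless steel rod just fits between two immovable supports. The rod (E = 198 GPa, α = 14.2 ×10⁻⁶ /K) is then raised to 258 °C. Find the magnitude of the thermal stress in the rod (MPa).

655 MPa

ΔT = 233.0 K. Constrained thermal stress σ = E·α·ΔT = 198.0×10³ MPa × 14.2×10⁻⁶ × 233.0 = 655 MPa (compressive).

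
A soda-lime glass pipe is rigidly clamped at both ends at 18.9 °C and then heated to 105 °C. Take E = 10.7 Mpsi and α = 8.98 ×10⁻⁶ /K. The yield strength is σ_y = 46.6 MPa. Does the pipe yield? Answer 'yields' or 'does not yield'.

E = 10.7 Mpsi = 73.77 GPa.
ΔT = 86.10 K. Constrained thermal stress σ = E·α·ΔT = 73.77×10³ MPa × 8.98×10⁻⁶ × 86.10 = 57.0 MPa (compressive).
Compare to σ_y = 46.6 MPa: σ ≥ σ_y, so it yields.

yields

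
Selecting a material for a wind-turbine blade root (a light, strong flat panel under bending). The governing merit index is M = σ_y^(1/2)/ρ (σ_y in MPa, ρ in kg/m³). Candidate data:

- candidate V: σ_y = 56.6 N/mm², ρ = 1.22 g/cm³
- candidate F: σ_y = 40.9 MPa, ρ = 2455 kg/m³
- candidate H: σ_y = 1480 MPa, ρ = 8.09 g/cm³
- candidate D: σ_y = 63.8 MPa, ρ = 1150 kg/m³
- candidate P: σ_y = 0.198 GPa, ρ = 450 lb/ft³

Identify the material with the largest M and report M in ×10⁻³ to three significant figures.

candidate D, M = 6.95×10⁻³

In SI units:
  candidate V: σ_y = 56.60 MPa, ρ = 1220 kg/m³
  candidate F: σ_y = 40.90 MPa, ρ = 2455 kg/m³
  candidate H: σ_y = 1480 MPa, ρ = 8090 kg/m³
  candidate D: σ_y = 63.80 MPa, ρ = 1150 kg/m³
  candidate P: σ_y = 198.0 MPa, ρ = 7208 kg/m³
  candidate D: M = 6.95×10⁻³
  candidate V: M = 6.17×10⁻³
  candidate H: M = 4.76×10⁻³
  candidate F: M = 2.61×10⁻³
  candidate P: M = 1.95×10⁻³
Candidate D ranks first.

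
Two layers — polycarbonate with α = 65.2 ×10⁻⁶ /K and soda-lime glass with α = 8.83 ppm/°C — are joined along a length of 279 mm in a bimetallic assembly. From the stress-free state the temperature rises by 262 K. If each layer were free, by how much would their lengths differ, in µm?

Δα = |65.2 − 8.83|×10⁻⁶/K = 56.4×10⁻⁶/K.
ΔL_mismatch = Δα·L·ΔT = 56.4×10⁻⁶ × 279.0 mm × 262.0 K = 4120 µm.

4120 µm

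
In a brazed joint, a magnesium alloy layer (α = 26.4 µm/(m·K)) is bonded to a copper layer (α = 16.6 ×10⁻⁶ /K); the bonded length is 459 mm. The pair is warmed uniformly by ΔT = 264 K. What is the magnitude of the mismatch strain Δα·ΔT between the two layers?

Δα = |26.4 − 16.6|×10⁻⁶/K = 9.80×10⁻⁶/K.
Mismatch strain = Δα·ΔT = 9.80×10⁻⁶ × 264.0 = 2.59×10⁻³.

2.59×10⁻³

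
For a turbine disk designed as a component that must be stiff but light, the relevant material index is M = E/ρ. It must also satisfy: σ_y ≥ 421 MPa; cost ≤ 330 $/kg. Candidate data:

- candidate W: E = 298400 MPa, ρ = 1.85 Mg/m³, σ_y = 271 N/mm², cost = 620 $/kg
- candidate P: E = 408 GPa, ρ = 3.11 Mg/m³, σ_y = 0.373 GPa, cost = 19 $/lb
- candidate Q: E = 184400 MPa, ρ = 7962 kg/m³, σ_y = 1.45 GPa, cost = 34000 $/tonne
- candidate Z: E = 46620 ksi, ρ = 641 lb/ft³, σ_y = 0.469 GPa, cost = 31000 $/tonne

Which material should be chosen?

Screen on constraints: σ_y ≥ 421 MPa; cost ≤ 330 $/kg. Survivors: candidate Q, candidate Z.
In SI units:
  candidate Q: E = 184.4 GPa, ρ = 7962 kg/m³
  candidate Z: E = 321.4 GPa, ρ = 10270 kg/m³
  candidate Z: M = 31.3 MN·m/kg
  candidate Q: M = 23.2 MN·m/kg
Candidate Z has the largest M.

candidate Z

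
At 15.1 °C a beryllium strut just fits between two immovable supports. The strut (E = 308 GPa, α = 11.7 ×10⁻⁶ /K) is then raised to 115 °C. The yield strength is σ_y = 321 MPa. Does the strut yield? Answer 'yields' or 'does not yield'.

ΔT = 99.90 K. Constrained thermal stress σ = E·α·ΔT = 308.0×10³ MPa × 11.7×10⁻⁶ × 99.90 = 360 MPa (compressive).
Compare to σ_y = 321 MPa: σ ≥ σ_y, so it yields.

yields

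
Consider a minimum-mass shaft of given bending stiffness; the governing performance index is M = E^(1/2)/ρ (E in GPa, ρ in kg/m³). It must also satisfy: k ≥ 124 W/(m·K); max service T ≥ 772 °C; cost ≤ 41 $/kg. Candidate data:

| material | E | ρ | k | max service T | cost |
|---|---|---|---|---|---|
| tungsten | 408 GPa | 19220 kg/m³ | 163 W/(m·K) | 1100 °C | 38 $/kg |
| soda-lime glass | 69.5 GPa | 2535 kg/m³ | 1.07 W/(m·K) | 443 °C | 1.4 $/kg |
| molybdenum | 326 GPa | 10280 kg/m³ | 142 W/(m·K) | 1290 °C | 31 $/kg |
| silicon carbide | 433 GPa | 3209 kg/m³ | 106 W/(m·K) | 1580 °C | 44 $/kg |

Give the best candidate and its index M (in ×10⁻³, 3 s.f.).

Screen on constraints: k ≥ 124 W/(m·K); max service T ≥ 772 °C; cost ≤ 41 $/kg. Survivors: tungsten, molybdenum.
Evaluate M for each candidate:
  molybdenum: M = 1.76×10⁻³
  tungsten: M = 1.05×10⁻³
The maximum is for molybdenum.

molybdenum, M = 1.76×10⁻³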